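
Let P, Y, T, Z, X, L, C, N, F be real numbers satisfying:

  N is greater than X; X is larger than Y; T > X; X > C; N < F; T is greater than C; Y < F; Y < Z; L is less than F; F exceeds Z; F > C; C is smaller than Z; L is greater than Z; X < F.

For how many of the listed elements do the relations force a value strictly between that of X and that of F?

1

The relations place X below F. An element lies strictly between them when it is forced above X and also forced below F.
Above X: {N, T}. Below F: {Y, C, Z, N, L}.
Intersection: {N} — 1.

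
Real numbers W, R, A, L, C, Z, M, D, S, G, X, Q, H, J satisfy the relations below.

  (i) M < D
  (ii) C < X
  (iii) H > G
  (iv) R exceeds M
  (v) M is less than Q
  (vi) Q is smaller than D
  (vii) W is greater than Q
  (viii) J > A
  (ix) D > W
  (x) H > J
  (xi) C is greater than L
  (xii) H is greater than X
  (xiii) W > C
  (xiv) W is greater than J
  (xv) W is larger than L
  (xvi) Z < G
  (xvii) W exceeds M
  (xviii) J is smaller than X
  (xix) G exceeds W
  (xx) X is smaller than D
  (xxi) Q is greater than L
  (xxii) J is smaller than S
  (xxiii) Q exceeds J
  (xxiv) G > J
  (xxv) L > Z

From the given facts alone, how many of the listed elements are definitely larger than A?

8

From A the given relations immediately reach J.
From those, Q, W, S, X, G, H — 7 in total.
From those, D — 8 in total.
Nothing else is reachable above A; 8 in all.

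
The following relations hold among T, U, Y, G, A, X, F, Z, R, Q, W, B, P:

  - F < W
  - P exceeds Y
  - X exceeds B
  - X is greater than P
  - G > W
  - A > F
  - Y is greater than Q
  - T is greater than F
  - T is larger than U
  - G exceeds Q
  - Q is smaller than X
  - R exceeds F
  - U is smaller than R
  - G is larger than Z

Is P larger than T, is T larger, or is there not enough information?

undetermined

Following every chain through P: above P we get X; below P we get Q, Y.
T is not reached, and no chain runs the other way from T to P.
So the given relations leave the order of P and T undetermined.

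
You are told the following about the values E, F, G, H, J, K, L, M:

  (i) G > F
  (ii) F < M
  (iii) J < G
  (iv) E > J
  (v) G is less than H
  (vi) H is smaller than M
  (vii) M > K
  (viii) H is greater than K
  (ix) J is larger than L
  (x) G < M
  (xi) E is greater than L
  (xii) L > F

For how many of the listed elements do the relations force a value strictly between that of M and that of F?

4

Chaining upward from F reaches: L, J, E, G, H.
Chaining downward from M reaches: K, L, J, G, H.
Strictly between F and M are those in both lists: L, J, G, H — 4 elements.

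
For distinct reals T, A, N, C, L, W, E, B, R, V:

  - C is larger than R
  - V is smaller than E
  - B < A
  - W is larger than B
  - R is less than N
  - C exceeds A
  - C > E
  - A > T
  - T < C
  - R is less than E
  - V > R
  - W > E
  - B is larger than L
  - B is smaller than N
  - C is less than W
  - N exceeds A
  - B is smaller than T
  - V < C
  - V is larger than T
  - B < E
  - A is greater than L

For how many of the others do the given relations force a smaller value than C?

Directly below C: R, T, V, E, A.
One step further: L, B (7 so far).
Nothing else is reachable below C; 7 in all.

7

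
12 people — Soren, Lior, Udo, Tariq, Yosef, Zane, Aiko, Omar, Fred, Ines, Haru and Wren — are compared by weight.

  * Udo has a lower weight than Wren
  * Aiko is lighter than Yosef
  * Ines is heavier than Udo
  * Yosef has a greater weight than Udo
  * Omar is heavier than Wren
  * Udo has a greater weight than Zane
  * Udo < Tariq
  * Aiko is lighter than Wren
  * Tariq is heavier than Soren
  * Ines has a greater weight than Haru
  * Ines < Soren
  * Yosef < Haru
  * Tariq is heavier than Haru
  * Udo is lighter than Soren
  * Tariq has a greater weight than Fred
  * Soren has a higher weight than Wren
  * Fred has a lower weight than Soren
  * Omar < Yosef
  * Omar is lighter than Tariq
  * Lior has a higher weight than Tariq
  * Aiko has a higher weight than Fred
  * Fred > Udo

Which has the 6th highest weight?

Yosef

The consecutive relations fix a unique order: Zane < Udo < Fred < Aiko < Wren < Omar < Yosef < Haru < Ines < Soren < Tariq < Lior.
Counting 6 from the largest end gives Yosef.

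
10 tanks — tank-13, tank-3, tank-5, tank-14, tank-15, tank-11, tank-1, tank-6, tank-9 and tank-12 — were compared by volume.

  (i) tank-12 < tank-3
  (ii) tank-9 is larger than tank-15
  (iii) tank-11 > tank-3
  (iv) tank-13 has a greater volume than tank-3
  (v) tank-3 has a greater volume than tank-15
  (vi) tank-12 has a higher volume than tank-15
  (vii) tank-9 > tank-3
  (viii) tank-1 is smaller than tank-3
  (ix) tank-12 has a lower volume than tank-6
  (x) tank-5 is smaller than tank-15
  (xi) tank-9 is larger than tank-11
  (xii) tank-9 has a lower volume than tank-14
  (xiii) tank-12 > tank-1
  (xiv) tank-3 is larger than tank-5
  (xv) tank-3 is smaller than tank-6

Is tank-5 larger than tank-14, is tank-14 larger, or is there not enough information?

tank-5 < tank-15 and tank-15 < tank-12 give tank-5 < tank-12.
With tank-12 < tank-3: tank-5 < tank-15 < tank-12 < tank-3.
With tank-3 < tank-11: tank-5 < tank-15 < tank-12 < tank-3 < tank-11.
With tank-11 < tank-9: tank-5 < tank-15 < tank-12 < tank-3 < tank-11 < tank-9.
Then tank-9 < tank-14 extends the chain to tank-14.
So tank-14 is larger.

tank-14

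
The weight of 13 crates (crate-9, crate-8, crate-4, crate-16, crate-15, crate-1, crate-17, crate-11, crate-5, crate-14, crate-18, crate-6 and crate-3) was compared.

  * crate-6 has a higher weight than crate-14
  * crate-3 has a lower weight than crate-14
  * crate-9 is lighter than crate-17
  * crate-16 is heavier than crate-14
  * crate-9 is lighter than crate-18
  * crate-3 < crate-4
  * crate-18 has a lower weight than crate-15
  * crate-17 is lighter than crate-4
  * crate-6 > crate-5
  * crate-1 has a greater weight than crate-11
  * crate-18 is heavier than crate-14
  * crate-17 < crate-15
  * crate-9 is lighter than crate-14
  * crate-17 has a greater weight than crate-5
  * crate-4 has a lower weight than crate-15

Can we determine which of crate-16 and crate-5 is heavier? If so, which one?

Following every chain through crate-5: above crate-5 we get crate-17, crate-4, crate-15, crate-6.
crate-16 is not reached, and no chain runs the other way from crate-16 to crate-5.
So the given relations leave the order of crate-5 and crate-16 undetermined.

undetermined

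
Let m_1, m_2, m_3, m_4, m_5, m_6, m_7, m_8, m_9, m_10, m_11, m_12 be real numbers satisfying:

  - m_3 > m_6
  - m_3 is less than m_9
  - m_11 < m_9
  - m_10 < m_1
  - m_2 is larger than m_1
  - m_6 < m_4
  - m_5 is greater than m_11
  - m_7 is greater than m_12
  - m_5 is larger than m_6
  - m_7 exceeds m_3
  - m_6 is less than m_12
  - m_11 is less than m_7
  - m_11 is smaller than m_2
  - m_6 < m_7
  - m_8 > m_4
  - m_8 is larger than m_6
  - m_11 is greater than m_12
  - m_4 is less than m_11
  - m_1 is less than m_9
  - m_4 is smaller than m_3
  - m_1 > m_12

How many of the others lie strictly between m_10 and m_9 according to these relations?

1

The relations place m_10 below m_9. An element lies strictly between them when it is forced above m_10 and also forced below m_9.
Above m_10: {m_1, m_2}. Below m_9: {m_6, m_4, m_3, m_12, m_1, m_11}.
Intersection: {m_1} — 1.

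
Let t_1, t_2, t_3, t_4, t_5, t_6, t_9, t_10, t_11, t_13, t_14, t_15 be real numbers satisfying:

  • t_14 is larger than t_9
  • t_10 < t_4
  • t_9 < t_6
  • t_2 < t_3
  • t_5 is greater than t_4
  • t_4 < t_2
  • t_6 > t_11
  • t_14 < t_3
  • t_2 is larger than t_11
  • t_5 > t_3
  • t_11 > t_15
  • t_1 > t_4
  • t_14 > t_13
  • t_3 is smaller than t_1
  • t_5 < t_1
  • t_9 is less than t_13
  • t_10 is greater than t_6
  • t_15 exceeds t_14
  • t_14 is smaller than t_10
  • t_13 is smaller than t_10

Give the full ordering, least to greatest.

t_9 < t_13 < t_14 < t_15 < t_11 < t_6 < t_10 < t_4 < t_2 < t_3 < t_5 < t_1

Each adjacent pair is fixed by a given relation: t_9 < t_13; t_13 < t_14; t_14 < t_15; t_15 < t_11; t_11 < t_6; t_6 < t_10; t_10 < t_4; t_4 < t_2; t_2 < t_3; t_3 < t_5; t_5 < t_1. Chaining them end to end gives the full order.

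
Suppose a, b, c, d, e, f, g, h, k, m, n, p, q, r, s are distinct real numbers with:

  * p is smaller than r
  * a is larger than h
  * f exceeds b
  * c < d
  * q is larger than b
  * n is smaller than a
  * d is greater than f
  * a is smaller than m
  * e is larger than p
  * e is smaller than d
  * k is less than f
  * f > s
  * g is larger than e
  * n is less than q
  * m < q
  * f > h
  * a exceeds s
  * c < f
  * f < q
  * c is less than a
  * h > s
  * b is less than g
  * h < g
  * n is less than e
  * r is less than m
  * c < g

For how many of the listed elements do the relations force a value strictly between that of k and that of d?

The relations place k below d. An element lies strictly between them when it is forced above k and also forced below d.
Above k: {f, q}. Below d: {b, c, s, p, h, n, e, f}.
Intersection: {f} — 1.

1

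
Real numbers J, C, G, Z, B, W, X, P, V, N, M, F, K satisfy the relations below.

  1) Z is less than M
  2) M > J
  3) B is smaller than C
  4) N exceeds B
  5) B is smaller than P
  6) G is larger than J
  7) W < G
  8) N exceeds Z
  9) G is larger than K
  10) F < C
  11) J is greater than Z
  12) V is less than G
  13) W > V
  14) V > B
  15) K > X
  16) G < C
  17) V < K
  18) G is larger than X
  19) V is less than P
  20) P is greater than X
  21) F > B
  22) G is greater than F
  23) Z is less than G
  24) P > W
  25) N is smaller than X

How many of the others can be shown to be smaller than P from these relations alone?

The elements the relations force below P are Z, B, V, N, X, W — no chain reaches any other.
That is 6.

6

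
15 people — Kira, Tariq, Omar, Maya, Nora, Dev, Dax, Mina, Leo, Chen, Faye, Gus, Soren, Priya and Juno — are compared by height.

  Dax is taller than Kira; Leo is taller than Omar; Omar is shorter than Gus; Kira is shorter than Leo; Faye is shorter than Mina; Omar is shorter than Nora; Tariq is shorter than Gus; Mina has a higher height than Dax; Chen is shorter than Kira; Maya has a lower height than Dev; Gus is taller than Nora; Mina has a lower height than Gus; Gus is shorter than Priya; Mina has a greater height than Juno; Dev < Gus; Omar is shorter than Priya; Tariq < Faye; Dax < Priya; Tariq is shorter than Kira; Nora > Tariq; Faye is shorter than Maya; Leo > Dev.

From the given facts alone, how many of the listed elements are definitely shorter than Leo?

7

From Leo the given relations immediately reach Omar, Kira, Dev.
From those, Tariq, Chen, Maya — 6 in total.
From those, Faye — 7 in total.
No other element is forced below Leo by the given relations, so the count is 7.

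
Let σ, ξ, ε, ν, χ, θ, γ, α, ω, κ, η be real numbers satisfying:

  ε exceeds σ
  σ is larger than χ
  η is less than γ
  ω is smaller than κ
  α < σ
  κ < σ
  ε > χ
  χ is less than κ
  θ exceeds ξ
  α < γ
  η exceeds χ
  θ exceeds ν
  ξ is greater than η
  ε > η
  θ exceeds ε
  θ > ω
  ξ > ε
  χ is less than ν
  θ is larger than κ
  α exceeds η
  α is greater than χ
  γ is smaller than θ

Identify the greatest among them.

θ

Chaining downward from θ: directly below it, ω, κ, γ, ν, ε, ξ; then χ, η, α, σ.
That covers every other element, and nothing is given above θ, so θ is the greatest.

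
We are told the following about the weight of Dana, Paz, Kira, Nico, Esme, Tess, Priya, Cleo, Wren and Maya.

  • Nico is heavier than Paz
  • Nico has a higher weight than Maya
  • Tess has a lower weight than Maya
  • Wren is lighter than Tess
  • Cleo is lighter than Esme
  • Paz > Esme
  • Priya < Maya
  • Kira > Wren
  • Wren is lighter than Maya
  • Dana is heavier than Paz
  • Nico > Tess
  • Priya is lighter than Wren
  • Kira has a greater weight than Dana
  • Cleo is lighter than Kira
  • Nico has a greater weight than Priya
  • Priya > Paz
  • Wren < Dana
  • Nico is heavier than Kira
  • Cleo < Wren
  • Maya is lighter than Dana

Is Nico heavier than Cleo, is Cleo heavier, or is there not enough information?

Link the given pairs in sequence: Cleo < Esme; Esme < Paz; Paz < Priya; Priya < Wren; Wren < Tess; Tess < Maya; Maya < Dana; Dana < Kira; Kira < Nico.
Chaining these gives Cleo < Esme < Paz < Priya < Wren < Tess < Maya < Dana < Kira < Nico.
So Nico is heavier.

Nico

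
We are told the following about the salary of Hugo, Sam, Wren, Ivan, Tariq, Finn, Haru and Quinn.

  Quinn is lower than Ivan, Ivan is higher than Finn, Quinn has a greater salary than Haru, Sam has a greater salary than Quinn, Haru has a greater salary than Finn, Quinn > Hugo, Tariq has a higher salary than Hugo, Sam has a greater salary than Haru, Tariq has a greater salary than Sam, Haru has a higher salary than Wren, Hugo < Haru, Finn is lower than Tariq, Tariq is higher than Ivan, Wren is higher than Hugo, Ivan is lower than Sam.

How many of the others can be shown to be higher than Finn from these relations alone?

From Finn the given relations immediately reach Haru, Ivan, Tariq.
From those, Quinn, Sam — 5 in total.
Nothing else is reachable above Finn; 5 in all.

5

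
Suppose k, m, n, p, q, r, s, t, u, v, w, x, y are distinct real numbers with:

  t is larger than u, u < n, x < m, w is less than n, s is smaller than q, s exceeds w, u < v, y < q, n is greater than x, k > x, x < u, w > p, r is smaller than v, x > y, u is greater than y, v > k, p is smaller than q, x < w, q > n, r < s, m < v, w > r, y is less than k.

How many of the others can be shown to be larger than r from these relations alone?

5

The elements the relations force above r are w, s, n, q, v — no chain reaches any other.
That is 5.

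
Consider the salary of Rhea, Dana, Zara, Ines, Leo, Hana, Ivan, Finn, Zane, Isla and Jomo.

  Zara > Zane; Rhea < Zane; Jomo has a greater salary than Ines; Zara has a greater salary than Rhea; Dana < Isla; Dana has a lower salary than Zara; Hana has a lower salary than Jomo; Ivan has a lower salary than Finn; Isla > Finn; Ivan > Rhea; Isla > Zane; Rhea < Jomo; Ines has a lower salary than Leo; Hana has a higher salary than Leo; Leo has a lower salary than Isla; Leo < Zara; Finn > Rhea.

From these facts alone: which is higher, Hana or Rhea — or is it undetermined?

undetermined

Following every chain through Rhea: above Rhea we get Ivan, Finn, Zane, Zara, Isla, Jomo.
Hana is not reached, and no chain runs the other way from Hana to Rhea.
So the given relations leave the order of Rhea and Hana undetermined.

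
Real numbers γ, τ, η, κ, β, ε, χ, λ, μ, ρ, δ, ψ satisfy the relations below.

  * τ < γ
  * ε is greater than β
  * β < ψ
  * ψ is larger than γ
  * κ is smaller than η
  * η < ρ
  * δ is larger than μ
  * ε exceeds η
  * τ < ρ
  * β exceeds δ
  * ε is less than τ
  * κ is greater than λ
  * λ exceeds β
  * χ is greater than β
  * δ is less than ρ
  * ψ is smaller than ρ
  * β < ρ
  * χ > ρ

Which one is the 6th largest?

ε

The consecutive relations fix a unique order: μ < δ < β < λ < κ < η < ε < τ < γ < ψ < ρ < χ.
Counting 6 from the largest end gives ε.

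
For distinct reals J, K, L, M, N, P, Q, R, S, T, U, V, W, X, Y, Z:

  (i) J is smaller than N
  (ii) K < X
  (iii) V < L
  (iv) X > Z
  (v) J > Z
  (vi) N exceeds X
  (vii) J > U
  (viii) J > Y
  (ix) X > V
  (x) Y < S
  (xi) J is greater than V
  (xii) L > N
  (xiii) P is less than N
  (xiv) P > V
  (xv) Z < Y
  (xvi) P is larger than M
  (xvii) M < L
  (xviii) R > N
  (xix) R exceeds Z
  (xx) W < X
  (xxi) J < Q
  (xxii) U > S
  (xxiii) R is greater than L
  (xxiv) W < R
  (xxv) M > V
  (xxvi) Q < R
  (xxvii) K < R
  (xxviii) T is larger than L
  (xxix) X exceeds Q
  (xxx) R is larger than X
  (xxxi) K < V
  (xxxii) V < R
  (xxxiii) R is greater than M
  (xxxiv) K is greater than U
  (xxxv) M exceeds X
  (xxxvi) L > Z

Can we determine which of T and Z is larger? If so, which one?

T

Chaining the given relations: Z < Y < S < U < K < V < J < Q < X < M < P < N < L < T.
So T is larger.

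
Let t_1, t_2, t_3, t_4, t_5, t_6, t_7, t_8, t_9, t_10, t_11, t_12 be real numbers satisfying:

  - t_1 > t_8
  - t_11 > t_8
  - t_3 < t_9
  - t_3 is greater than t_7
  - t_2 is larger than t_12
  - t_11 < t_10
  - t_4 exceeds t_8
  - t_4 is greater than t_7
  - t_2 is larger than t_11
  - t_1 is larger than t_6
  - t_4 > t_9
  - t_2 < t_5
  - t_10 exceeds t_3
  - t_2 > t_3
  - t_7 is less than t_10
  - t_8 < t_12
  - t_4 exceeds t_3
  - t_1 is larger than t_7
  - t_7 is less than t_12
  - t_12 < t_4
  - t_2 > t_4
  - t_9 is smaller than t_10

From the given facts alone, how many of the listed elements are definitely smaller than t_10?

5

Directly below t_10: t_7, t_3, t_11, t_9.
One step further: t_8 (5 so far).
No other element is forced below t_10 by the given relations, so the count is 5.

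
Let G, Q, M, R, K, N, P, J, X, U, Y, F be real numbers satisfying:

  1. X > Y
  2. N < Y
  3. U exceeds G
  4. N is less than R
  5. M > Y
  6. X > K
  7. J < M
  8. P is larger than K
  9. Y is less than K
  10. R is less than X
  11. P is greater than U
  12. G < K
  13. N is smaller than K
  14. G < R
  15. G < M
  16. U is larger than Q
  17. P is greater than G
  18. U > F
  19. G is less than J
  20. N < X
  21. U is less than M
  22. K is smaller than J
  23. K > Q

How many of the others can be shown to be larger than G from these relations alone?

7

Directly above G: U, K, P, J, R, M.
One step further: X (7 so far).
Nothing else is reachable above G; 7 in all.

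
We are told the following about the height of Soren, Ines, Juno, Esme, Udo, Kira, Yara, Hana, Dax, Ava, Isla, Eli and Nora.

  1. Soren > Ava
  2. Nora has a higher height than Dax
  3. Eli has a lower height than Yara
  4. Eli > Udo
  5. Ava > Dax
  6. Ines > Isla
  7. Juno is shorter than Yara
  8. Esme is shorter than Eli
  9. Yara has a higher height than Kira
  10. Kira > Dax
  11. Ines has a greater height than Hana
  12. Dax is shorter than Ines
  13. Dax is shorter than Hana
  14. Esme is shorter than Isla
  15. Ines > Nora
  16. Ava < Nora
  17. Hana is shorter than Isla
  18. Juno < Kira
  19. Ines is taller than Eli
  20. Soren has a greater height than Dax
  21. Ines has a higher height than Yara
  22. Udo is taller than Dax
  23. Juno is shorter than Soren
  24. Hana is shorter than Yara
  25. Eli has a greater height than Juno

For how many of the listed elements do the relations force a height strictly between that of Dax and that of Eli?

Chaining upward from Dax reaches: Udo, Hana, Ava, Isla, Kira, Yara, Nora, Ines, Soren.
Chaining downward from Eli reaches: Esme, Juno, Udo.
Strictly between Dax and Eli are those in both lists: Udo — 1 element.

1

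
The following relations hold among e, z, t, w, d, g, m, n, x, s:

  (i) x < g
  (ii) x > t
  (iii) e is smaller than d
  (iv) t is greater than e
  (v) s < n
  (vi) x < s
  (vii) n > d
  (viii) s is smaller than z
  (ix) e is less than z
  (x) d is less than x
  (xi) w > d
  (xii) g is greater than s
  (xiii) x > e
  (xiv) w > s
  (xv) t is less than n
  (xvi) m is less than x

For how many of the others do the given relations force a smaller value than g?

6

Directly below g: x, s.
One step further: e, d, t, m (6 so far).
Nothing else is reachable below g; 6 in all.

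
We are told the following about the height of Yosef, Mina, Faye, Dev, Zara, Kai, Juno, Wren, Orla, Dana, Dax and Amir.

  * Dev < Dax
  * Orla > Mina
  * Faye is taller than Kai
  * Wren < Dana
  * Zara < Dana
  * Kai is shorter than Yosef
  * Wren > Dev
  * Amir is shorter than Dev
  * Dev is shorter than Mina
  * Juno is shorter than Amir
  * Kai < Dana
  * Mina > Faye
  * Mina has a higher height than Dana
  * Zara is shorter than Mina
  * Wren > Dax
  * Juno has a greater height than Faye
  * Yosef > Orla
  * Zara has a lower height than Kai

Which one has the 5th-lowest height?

Amir

Chaining the given pairs: Zara < Kai < Faye < Juno < Amir < Dev < Dax < Wren < Dana < Mina < Orla < Yosef.
Counting 5 from the smallest end gives Amir.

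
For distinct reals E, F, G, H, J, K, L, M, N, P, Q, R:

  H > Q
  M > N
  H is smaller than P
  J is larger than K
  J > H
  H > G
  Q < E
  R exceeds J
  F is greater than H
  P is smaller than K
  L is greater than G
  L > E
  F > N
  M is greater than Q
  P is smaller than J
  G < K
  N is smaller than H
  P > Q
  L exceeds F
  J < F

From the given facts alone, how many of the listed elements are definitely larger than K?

Directly above K: J.
One step further: F, R (3 so far).
One step further: L (4 so far).
No other element is forced above K by the given relations, so the count is 4.

4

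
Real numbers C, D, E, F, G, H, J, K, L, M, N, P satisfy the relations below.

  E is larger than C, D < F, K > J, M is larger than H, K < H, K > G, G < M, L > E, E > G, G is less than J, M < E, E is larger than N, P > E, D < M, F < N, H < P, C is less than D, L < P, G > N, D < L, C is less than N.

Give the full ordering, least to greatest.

Nothing is placed below C, so it is least; from there C < D; D < F; F < N; N < G; G < J; J < K; K < H; H < M; M < E; E < L; L < P, each given directly.

C < D < F < N < G < J < K < H < M < E < L < P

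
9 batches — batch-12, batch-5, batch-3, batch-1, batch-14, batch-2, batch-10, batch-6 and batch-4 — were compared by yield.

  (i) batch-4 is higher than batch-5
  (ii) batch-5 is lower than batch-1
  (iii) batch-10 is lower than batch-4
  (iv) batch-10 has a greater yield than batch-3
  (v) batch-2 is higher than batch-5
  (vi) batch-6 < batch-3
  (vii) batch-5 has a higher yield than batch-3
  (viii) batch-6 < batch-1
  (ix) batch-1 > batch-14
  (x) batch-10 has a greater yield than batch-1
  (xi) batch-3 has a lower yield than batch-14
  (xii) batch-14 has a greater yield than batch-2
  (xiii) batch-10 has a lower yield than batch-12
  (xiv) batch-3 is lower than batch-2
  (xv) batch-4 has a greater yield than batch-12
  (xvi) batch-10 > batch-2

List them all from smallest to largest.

batch-6 < batch-3 < batch-5 < batch-2 < batch-14 < batch-1 < batch-10 < batch-12 < batch-4

The consecutive links are each given: batch-6 < batch-3; batch-3 < batch-5; batch-5 < batch-2; batch-2 < batch-14; batch-14 < batch-1; batch-1 < batch-10; batch-10 < batch-12; batch-12 < batch-4.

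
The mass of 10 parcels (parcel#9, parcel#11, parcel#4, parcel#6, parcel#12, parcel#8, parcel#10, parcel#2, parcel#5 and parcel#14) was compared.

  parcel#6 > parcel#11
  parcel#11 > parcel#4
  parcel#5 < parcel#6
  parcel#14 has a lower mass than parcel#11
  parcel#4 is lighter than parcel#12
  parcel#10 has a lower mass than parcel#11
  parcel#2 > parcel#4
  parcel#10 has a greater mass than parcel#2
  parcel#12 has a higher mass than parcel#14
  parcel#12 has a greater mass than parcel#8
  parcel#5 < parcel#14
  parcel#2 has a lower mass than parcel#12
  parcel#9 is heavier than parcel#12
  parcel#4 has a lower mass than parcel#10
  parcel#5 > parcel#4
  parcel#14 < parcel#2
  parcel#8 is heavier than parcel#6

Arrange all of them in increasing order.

The consecutive links are each given: parcel#4 < parcel#5; parcel#5 < parcel#14; parcel#14 < parcel#2; parcel#2 < parcel#10; parcel#10 < parcel#11; parcel#11 < parcel#6; parcel#6 < parcel#8; parcel#8 < parcel#12; parcel#12 < parcel#9.

parcel#4 < parcel#5 < parcel#14 < parcel#2 < parcel#10 < parcel#11 < parcel#6 < parcel#8 < parcel#12 < parcel#9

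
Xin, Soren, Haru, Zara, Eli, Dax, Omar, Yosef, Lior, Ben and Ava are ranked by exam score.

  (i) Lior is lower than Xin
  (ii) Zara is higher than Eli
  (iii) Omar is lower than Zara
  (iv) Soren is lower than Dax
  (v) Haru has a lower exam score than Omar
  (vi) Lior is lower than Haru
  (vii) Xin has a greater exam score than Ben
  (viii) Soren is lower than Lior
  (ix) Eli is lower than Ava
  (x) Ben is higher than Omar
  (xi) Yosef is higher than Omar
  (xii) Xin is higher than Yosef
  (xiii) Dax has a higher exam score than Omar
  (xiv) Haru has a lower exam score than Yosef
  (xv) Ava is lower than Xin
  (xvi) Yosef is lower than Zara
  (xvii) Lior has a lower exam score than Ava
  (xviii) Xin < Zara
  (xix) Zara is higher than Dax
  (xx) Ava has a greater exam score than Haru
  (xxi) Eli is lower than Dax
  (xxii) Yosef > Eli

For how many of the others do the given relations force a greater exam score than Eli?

5

From Eli the given relations immediately reach Ava, Yosef, Dax, Zara.
From those, Xin — 5 in total.
No other element is forced above Eli by the given relations, so the count is 5.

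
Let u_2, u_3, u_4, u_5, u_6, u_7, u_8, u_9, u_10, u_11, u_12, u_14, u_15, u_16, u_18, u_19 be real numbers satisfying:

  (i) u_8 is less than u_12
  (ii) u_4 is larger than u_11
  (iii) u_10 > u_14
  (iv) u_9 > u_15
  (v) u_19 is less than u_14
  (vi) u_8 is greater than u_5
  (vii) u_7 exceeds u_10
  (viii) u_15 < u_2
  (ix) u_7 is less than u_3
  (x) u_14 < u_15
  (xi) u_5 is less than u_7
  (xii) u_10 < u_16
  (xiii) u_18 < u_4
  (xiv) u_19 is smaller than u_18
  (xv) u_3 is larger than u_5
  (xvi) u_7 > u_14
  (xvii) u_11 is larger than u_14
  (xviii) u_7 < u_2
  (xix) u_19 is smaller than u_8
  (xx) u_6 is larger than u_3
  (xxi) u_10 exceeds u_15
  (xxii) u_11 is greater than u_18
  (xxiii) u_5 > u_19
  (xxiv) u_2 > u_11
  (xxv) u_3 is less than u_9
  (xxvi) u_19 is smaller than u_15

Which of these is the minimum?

u_5 is not least since u_19 < u_5; u_18 is not least since u_19 < u_18; u_14 is not least since u_19 < u_14; u_15 is not least since u_14 < u_15; u_10 is not least since u_15 < u_10; u_11 is not least since u_14 < u_11; u_7 is not least since u_14 < u_7; u_4 is not least since u_18 < u_4; u_8 is not least since u_5 < u_8; u_3 is not least since u_7 < u_3; u_16 is not least since u_10 < u_16; u_2 is not least since u_11 < u_2; u_12 is not least since u_8 < u_12; u_6 is not least since u_3 < u_6; u_9 is not least since u_15 < u_9.
Only u_19 has nothing below it, so u_19 is the minimum.

u_19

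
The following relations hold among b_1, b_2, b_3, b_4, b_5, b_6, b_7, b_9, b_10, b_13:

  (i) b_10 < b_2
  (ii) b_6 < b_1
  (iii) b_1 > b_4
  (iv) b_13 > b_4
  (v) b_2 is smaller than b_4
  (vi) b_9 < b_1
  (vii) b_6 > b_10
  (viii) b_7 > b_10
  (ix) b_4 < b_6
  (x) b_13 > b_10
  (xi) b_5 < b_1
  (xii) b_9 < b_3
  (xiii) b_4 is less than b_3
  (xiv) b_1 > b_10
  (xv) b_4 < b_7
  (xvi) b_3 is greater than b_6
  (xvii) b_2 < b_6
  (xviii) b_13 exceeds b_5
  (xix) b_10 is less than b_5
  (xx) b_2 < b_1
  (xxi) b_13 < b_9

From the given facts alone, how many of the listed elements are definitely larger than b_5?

4

Directly above b_5: b_13, b_1.
One step further: b_9 (3 so far).
One step further: b_3 (4 so far).
No other element is forced above b_5 by the given relations, so the count is 4.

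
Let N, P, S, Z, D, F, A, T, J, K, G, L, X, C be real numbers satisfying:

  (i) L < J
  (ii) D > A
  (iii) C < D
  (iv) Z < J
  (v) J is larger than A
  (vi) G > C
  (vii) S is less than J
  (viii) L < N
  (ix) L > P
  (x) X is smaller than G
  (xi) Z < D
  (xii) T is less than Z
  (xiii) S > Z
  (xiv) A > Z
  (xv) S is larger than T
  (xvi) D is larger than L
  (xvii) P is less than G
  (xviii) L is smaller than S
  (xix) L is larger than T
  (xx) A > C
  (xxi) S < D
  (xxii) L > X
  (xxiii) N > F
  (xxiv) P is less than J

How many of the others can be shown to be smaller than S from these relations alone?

The elements the relations force below S are T, X, P, Z, L — no chain reaches any other.
That is 5.

5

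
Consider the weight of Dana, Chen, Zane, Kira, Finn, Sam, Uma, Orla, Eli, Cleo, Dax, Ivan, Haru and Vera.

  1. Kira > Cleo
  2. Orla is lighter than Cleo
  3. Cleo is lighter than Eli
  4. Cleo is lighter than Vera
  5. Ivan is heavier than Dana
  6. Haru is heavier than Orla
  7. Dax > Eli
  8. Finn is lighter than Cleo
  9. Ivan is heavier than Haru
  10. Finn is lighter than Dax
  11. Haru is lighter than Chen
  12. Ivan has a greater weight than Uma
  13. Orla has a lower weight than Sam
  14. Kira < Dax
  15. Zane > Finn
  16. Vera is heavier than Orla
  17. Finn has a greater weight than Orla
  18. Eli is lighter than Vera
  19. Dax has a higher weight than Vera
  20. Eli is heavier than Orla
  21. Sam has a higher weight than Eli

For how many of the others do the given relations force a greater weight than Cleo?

The elements the relations force above Cleo are Kira, Eli, Vera, Dax, Sam — no chain reaches any other.
That is 5.

5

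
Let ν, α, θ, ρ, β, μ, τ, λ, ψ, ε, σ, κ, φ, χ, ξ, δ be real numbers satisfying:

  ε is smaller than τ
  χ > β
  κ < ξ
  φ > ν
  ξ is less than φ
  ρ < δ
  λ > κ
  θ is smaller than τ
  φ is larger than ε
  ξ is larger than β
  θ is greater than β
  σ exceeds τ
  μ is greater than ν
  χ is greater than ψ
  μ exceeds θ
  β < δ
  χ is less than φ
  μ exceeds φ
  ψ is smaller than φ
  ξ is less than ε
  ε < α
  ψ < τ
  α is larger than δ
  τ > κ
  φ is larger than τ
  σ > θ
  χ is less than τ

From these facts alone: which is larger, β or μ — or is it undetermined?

μ

The relevant relations are β < χ; χ < τ; τ < φ; φ < μ.
Chaining these gives β < χ < τ < φ < μ.
So μ is larger.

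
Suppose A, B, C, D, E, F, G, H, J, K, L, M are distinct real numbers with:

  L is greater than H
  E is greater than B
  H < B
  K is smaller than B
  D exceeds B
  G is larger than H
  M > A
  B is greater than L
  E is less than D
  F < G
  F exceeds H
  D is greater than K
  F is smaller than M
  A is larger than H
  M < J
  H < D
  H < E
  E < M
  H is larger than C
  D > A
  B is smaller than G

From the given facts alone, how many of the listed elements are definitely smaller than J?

9

From J the given relations immediately reach M.
From those, A, F, E — 4 in total.
From those, H, B — 6 in total.
From those, C, K, L — 9 in total.
Nothing else is reachable below J; 9 in all.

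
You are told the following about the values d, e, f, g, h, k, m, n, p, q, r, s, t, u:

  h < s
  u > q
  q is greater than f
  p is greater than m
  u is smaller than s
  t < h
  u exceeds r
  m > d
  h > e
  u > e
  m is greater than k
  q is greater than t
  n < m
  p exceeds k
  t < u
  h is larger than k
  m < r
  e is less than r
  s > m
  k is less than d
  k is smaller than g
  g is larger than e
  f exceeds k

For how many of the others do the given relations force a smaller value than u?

9

From u the given relations immediately reach t, e, r, q.
From those, m, f — 6 in total.
From those, n, k, d — 9 in total.
Nothing else is reachable below u; 9 in all.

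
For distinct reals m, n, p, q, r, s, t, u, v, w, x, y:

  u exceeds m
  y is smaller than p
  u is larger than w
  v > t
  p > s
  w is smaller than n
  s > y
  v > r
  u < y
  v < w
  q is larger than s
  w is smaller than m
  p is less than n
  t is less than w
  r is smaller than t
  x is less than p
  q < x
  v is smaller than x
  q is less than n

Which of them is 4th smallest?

w

Chaining the given pairs: r < t < v < w < m < u < y < s < q < x < p < n.
The 4th smallest is w.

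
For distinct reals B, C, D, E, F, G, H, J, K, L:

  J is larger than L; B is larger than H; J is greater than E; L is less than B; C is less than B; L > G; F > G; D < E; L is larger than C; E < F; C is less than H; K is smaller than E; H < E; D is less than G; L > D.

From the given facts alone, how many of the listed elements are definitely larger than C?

6

From C the given relations immediately reach H, L, B.
From those, E, J — 5 in total.
From those, F — 6 in total.
Nothing else is reachable above C; 6 in all.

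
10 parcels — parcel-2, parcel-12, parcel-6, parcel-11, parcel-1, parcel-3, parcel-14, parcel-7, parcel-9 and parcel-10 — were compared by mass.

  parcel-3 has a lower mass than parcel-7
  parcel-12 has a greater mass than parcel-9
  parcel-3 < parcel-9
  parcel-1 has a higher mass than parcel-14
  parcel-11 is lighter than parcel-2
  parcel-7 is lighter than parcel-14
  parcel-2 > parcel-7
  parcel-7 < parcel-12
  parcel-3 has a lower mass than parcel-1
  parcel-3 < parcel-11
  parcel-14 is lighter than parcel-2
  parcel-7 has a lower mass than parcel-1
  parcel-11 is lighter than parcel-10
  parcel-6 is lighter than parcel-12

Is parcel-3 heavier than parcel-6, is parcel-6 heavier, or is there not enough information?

undetermined

Following every chain through parcel-3: above parcel-3 we get parcel-11, parcel-7, parcel-9, parcel-12, parcel-10, parcel-14, parcel-1, parcel-2.
parcel-6 is not reached, and no chain runs the other way from parcel-6 to parcel-3.
So the given relations leave the order of parcel-3 and parcel-6 undetermined.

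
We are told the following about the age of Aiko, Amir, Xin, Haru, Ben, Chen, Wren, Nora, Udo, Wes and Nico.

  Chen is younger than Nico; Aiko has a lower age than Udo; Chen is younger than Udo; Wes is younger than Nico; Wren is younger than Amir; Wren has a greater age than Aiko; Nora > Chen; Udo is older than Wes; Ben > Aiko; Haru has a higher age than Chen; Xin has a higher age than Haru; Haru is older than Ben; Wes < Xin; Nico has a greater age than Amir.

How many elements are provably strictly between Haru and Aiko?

1

The relations place Aiko below Haru. An element lies strictly between them when it is forced above Aiko and also forced below Haru.
Above Aiko: {Udo, Wren, Ben, Amir, Xin, Nico}. Below Haru: {Chen, Ben}.
Intersection: {Ben} — 1.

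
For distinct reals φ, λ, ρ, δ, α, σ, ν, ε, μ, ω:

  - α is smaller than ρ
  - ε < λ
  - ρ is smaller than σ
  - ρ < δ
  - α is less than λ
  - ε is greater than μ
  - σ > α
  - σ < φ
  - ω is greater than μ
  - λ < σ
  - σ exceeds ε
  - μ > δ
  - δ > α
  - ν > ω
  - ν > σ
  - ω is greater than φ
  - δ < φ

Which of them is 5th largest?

λ

Piecing the relations together gives one ordering: α < ρ < δ < μ < ε < λ < σ < φ < ω < ν.
The 5th largest is λ.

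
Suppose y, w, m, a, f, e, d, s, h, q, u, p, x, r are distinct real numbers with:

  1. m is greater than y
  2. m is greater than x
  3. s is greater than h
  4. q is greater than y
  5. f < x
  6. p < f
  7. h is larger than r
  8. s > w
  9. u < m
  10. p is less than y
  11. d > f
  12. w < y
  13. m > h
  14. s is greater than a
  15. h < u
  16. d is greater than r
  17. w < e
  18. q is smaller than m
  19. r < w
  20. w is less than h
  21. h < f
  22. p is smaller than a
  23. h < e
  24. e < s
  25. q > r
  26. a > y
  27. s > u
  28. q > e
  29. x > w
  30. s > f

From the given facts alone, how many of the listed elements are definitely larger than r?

Directly above r: w, h, d, q.
One step further: y, e, f, x, u, m, s (11 so far).
One step further: a (12 so far).
No other element is forced above r by the given relations, so the count is 12.

12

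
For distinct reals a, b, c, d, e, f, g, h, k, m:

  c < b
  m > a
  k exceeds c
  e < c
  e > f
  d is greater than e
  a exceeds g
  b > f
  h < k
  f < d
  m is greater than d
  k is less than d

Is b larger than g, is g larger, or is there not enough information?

undetermined

Following every chain through g: above g we get a, m.
b is not reached, and no chain runs the other way from b to g.
So the given relations leave the order of g and b undetermined.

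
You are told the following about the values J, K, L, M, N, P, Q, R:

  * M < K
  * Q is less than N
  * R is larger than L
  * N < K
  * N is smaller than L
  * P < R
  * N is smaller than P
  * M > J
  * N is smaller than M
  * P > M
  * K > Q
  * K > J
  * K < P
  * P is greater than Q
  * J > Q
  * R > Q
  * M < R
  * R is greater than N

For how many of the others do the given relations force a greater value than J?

4

From J the given relations immediately reach M, K.
From those, P, R — 4 in total.
Nothing else is reachable above J; 4 in all.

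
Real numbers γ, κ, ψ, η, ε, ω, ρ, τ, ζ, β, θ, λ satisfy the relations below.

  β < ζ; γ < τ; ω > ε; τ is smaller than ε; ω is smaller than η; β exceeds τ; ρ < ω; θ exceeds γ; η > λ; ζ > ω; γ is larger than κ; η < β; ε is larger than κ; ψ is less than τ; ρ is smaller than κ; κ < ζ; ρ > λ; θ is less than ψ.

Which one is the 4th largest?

The consecutive relations fix a unique order: λ < ρ < κ < γ < θ < ψ < τ < ε < ω < η < β < ζ.
Counting 4 from the largest end gives ω.

ω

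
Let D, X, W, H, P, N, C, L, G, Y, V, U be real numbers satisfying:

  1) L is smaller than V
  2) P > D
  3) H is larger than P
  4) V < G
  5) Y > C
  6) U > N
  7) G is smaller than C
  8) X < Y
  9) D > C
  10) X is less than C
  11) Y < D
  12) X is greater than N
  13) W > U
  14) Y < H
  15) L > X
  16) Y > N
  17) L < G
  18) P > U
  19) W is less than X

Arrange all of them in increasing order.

Each adjacent pair is fixed by a given relation: N < U; U < W; W < X; X < L; L < V; V < G; G < C; C < Y; Y < D; D < P; P < H. Chaining them end to end gives the full order.

N < U < W < X < L < V < G < C < Y < D < P < H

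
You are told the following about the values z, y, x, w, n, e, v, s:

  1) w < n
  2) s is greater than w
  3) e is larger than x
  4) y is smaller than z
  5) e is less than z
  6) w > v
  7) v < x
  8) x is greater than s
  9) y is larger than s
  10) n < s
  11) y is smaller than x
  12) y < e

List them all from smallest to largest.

Nothing is placed below v, so it is least; from there v < w; w < n; n < s; s < y; y < x; x < e; e < z, each given directly.

v < w < n < s < y < x < e < z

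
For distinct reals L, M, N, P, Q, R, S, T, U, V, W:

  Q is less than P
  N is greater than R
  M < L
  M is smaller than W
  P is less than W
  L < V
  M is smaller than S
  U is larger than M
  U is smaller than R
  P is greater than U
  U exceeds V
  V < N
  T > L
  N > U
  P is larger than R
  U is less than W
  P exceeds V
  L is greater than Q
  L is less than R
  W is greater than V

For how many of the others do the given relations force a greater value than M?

The elements the relations force above M are S, L, V, U, R, N, T, P, W — no chain reaches any other.
That is 9.

9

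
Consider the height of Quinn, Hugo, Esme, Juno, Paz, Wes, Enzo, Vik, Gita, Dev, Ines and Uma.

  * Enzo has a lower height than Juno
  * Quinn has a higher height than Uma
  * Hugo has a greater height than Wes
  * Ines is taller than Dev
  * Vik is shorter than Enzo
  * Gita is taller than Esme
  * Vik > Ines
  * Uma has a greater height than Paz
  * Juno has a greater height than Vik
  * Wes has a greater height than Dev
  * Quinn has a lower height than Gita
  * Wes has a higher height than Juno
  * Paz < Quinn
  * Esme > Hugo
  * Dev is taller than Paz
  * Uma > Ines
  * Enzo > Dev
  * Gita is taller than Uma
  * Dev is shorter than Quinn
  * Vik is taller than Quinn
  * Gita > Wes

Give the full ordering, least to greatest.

Paz < Dev < Ines < Uma < Quinn < Vik < Enzo < Juno < Wes < Hugo < Esme < Gita

The consecutive links are each given: Paz < Dev; Dev < Ines; Ines < Uma; Uma < Quinn; Quinn < Vik; Vik < Enzo; Enzo < Juno; Juno < Wes; Wes < Hugo; Hugo < Esme; Esme < Gita.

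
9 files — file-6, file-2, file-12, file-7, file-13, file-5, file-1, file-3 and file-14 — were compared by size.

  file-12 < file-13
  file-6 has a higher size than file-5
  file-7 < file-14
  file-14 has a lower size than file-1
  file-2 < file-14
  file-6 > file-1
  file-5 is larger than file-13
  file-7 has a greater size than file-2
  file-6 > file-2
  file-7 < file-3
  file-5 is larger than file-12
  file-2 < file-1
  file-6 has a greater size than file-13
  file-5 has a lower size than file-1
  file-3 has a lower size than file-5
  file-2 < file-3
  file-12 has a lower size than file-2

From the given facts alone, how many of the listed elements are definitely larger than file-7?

5

From file-7 the given relations immediately reach file-14, file-3.
From those, file-5, file-1 — 4 in total.
From those, file-6 — 5 in total.
Nothing else is reachable above file-7; 5 in all.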